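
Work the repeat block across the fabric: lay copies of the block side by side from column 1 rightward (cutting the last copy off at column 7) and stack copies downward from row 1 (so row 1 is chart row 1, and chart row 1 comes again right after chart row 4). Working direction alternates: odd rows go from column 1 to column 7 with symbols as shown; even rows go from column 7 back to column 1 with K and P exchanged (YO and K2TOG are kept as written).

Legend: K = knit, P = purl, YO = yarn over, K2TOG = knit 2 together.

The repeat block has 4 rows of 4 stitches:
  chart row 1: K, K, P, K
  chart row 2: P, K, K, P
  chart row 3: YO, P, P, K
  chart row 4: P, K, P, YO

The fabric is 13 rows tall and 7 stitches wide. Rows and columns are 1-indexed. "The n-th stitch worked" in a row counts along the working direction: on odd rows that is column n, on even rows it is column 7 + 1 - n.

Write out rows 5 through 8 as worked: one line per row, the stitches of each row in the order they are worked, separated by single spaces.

Row 5: chart row 1, RS - tile across columns 1-7 and work as-is.
Row 6: chart row 2, WS - tiled (columns 1-7): P K K P P K K; work from column 7 back to 1 with K<->P swapped.
Row 7: chart row 3, RS - tile across columns 1-7 and work as-is.
Row 8: chart row 4, WS - tiled (columns 1-7): P K P YO P K P; work from column 7 back to 1 with K<->P swapped.

Rows as worked:
K K P K K K P
P P K K P P K
YO P P K YO P P
K P K YO K P K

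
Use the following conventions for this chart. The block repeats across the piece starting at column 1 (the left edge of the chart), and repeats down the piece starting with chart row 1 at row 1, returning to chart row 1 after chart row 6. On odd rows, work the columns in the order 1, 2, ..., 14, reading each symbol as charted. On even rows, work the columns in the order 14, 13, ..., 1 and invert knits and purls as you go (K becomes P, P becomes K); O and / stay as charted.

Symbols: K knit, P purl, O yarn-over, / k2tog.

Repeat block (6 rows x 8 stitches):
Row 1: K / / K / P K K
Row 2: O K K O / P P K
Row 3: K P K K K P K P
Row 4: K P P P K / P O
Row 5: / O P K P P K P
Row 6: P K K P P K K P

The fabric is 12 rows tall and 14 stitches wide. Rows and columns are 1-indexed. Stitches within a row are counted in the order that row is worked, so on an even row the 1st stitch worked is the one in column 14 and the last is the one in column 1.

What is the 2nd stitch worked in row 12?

== STITCH ==
K

Derivation:
Row 12: (12-1) mod 6 = 5, so use chart row 6. Even row -> WS.
Chart row 6 tiled across columns 1-14: P K K P P K K P P K K P P K
Wrong side: read the tiled row from column 14 down to 1 and exchange K with P (leave O, /).
Row 12 as worked: P K K P P K K P P K K P P K
The 2nd stitch worked is K.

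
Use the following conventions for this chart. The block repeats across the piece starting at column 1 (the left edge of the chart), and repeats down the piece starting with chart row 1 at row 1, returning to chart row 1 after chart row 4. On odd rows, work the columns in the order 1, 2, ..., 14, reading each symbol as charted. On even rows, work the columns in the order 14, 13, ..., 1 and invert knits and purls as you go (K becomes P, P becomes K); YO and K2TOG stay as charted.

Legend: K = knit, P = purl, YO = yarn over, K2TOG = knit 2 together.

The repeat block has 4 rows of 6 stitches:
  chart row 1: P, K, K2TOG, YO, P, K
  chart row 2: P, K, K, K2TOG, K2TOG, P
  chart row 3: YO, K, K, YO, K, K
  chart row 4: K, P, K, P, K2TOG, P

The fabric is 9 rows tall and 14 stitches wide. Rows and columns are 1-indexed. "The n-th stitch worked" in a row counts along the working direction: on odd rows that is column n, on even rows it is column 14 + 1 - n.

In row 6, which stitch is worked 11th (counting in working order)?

Stitch:
K2TOG

Derivation:
Row 6: (6-1) mod 4 = 1, so use chart row 2. Even row -> WS.
Chart row 2 tiled across columns 1-14: P K K K2TOG K2TOG P P K K K2TOG K2TOG P P K
WS row: flip the tiled sequence (start at column 14) and apply K<->P; YO and K2TOG stay.
Row 6 as worked: P K K K2TOG K2TOG P P K K K2TOG K2TOG P P K
Counting 11 along the worked row gives K2TOG.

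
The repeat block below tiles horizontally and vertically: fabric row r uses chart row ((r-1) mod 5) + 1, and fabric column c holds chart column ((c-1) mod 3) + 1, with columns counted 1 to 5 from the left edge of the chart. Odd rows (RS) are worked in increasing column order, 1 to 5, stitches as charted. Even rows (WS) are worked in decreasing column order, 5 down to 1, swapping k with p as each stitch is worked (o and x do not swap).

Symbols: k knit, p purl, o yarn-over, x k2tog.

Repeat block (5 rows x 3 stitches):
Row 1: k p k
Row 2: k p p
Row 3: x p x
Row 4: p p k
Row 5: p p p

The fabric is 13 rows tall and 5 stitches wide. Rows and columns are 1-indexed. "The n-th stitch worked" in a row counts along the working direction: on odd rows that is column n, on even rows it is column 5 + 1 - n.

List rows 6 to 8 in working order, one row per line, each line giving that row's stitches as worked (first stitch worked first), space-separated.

Rows as worked:
k p p k p
k p p k p
k x x k x

Derivation:
Row 6: chart row 1, WS - tiled (columns 1-5): k p k k p; work from column 5 back to 1 with k<->p swapped.
Row 7: chart row 2, RS - tile across columns 1-5 and work as-is.
Row 8: chart row 3, WS - tiled (columns 1-5): x p x x p; work from column 5 back to 1 with k<->p swapped.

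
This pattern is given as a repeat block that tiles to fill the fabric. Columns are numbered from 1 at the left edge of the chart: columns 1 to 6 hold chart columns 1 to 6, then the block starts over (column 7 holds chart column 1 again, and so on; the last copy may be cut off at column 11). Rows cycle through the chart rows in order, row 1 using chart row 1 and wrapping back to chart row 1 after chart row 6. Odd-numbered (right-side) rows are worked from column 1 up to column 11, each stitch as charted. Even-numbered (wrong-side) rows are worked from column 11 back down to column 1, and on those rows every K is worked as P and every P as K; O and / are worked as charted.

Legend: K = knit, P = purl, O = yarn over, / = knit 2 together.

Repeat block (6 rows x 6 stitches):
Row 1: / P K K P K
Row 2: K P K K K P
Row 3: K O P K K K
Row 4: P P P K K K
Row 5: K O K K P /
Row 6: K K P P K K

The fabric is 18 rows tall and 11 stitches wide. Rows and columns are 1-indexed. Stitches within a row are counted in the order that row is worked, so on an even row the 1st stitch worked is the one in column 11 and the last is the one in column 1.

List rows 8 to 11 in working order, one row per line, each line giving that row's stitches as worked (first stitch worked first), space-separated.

Row 8: chart row 2, WS - tiled (columns 1-11): K P K K K P K P K K K; work from column 11 back to 1 with K<->P swapped.
Row 9: chart row 3, RS - tile across columns 1-11 and work as-is.
Row 10: chart row 4, WS - tiled (columns 1-11): P P P K K K P P P K K; work from column 11 back to 1 with K<->P swapped.
Row 11: chart row 5, RS - tile across columns 1-11 and work as-is.

Rows as worked:
P P P K P K P P P K P
K O P K K K K O P K K
P P K K K P P P K K K
K O K K P / K O K K P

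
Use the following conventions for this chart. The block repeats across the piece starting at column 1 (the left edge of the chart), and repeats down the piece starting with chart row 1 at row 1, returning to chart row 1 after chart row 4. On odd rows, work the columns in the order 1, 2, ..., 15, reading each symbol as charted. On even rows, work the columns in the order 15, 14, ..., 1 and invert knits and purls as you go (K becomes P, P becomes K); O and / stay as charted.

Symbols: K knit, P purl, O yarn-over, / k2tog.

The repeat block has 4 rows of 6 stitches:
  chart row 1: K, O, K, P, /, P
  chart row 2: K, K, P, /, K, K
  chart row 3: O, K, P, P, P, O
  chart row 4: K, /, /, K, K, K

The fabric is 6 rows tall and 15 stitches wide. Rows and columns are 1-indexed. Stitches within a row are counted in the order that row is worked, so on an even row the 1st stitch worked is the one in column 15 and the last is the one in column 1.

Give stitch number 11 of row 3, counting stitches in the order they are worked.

For row 3: chart row = ((3-1) mod 4) + 1 = 3; this is a RS (odd) row.
Chart row 3 tiled across columns 1-15: O K P P P O O K P P P O O K P
Right side: take the tiled row as-is (worked left to right from column 1).
Counting 11 along the worked row gives P.

== STITCH ==
P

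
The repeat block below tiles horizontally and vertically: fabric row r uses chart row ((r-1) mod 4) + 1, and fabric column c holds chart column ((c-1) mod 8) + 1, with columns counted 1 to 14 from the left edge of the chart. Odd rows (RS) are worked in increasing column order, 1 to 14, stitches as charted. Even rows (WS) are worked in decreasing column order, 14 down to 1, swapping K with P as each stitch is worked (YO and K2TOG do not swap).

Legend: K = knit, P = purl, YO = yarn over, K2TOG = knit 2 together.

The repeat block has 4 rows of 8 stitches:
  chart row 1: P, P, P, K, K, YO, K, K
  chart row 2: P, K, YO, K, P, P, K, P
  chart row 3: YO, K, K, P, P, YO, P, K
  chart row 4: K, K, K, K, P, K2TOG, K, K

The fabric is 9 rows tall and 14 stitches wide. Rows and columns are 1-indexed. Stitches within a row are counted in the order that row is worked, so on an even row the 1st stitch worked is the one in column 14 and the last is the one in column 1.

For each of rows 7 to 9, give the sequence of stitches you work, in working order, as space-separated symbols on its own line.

Row 7: chart row 3, RS - tile across columns 1-14 and work as-is.
Row 8: chart row 4, WS - tiled (columns 1-14): K K K K P K2TOG K K K K K K P K2TOG; work from column 14 back to 1 with K<->P swapped.
Row 9: chart row 1, RS - tile across columns 1-14 and work as-is.

Result:
YO K K P P YO P K YO K K P P YO
K2TOG K P P P P P P K2TOG K P P P P
P P P K K YO K K P P P K K YO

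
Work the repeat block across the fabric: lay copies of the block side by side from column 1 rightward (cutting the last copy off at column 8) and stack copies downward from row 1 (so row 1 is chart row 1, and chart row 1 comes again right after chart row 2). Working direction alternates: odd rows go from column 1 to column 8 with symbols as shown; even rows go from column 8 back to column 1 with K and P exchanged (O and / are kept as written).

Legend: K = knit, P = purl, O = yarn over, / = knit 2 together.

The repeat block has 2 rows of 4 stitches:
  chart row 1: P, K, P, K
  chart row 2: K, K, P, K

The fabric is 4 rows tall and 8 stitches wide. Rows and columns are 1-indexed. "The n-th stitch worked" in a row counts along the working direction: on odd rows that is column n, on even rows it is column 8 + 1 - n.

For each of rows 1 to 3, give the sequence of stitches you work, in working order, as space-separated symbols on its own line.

Row 1: chart row 1, RS - tile across columns 1-8 and work as-is.
Row 2: chart row 2, WS - tiled (columns 1-8): K K P K K K P K; work from column 8 back to 1 with K<->P swapped.
Row 3: chart row 1, RS - tile across columns 1-8 and work as-is.

== ROWS AS WORKED ==
P K P K P K P K
P K P P P K P P
P K P K P K P K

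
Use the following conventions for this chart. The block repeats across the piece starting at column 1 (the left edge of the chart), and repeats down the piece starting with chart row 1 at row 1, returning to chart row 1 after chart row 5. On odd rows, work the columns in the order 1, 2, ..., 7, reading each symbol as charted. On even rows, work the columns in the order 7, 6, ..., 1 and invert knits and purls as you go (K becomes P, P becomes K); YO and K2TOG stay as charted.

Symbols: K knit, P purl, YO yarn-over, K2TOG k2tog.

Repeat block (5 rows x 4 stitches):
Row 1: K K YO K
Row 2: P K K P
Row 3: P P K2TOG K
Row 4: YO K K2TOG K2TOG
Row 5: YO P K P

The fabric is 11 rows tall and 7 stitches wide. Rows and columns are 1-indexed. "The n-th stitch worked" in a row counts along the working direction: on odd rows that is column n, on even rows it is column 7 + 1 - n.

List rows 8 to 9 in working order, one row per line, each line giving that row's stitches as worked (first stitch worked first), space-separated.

Rows as worked:
K2TOG K K P K2TOG K K
YO K K2TOG K2TOG YO K K2TOG

Derivation:
Row 8: chart row 3, WS - tiled (columns 1-7): P P K2TOG K P P K2TOG; work from column 7 back to 1 with K<->P swapped.
Row 9: chart row 4, RS - tile across columns 1-7 and work as-is.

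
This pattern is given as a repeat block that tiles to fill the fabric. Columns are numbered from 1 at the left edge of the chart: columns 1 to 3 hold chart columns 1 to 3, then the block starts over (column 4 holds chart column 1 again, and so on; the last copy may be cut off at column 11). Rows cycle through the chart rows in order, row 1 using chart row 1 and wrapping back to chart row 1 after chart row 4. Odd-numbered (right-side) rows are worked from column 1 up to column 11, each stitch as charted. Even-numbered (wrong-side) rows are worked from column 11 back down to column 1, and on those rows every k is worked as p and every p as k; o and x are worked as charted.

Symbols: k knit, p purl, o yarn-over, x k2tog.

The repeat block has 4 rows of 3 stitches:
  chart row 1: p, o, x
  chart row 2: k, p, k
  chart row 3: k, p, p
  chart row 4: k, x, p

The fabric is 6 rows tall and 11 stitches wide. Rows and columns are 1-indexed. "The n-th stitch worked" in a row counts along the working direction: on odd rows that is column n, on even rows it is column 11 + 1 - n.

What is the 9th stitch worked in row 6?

Row 6: (6-1) mod 4 = 1, so use chart row 2. Even row -> WS.
Chart row 2 tiled across columns 1-11: k p k k p k k p k k p
WS row: flip the tiled sequence (start at column 11) and apply k<->p; o and x stay.
Row 6 as worked: k p p k p p k p p k p
Stitch 9 in working order -> p

Result:
p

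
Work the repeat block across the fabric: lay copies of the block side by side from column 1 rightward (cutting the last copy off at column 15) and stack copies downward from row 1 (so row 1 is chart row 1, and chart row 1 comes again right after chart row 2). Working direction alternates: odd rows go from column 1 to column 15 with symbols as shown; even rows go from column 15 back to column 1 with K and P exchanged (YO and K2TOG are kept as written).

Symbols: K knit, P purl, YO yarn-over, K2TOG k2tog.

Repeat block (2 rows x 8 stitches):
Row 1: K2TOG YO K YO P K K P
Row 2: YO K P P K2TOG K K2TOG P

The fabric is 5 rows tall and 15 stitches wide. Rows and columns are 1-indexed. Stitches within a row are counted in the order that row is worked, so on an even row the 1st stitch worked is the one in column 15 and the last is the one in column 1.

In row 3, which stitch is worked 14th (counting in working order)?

== STITCH ==
K

Derivation:
Row 3 uses chart row ((3-1) mod 2)+1 = 1. Row 3 is odd, so RS.
Chart row 1 tiled across columns 1-15: K2TOG YO K YO P K K P K2TOG YO K YO P K K
RS row: no reversal, no swap; stitch n worked = column n.
Stitch 14 in working order -> K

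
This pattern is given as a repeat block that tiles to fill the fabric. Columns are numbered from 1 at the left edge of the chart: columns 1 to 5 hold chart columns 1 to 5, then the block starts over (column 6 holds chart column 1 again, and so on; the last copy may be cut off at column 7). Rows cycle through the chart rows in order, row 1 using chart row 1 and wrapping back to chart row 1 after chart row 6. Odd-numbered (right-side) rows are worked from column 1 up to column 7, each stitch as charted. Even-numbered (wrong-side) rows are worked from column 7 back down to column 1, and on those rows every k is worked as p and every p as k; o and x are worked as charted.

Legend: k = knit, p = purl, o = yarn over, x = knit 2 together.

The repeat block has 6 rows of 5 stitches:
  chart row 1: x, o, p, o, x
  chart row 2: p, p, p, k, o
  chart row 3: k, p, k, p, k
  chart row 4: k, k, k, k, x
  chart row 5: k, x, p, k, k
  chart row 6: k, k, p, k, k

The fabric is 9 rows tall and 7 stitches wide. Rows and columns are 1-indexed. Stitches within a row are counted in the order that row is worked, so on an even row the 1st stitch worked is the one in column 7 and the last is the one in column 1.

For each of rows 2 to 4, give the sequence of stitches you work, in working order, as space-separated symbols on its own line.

== ROWS AS WORKED ==
k k o p k k k
k p k p k k p
p p x p p p p

Derivation:
Row 2: chart row 2, WS - tiled (columns 1-7): p p p k o p p; work from column 7 back to 1 with k<->p swapped.
Row 3: chart row 3, RS - tile across columns 1-7 and work as-is.
Row 4: chart row 4, WS - tiled (columns 1-7): k k k k x k k; work from column 7 back to 1 with k<->p swapped.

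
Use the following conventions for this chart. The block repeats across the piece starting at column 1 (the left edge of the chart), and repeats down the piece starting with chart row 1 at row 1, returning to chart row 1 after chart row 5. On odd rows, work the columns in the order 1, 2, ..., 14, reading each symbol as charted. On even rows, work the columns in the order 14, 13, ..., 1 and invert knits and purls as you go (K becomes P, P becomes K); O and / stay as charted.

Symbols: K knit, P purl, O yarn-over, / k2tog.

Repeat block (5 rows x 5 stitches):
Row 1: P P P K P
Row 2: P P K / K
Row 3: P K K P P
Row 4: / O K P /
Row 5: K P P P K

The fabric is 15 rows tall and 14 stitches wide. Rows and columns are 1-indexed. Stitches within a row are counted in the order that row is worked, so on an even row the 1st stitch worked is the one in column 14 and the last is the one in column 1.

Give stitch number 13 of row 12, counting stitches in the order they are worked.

Row 12 uses chart row ((12-1) mod 5)+1 = 2. Row 12 is even, so WS.
Chart row 2 tiled across columns 1-14: P P K / K P P K / K P P K /
Wrong side: read the tiled row from column 14 down to 1 and exchange K with P (leave O, /).
Row 12 as worked: / P K K P / P K K P / P K K
Counting 13 along the worked row gives K.

== STITCH ==
K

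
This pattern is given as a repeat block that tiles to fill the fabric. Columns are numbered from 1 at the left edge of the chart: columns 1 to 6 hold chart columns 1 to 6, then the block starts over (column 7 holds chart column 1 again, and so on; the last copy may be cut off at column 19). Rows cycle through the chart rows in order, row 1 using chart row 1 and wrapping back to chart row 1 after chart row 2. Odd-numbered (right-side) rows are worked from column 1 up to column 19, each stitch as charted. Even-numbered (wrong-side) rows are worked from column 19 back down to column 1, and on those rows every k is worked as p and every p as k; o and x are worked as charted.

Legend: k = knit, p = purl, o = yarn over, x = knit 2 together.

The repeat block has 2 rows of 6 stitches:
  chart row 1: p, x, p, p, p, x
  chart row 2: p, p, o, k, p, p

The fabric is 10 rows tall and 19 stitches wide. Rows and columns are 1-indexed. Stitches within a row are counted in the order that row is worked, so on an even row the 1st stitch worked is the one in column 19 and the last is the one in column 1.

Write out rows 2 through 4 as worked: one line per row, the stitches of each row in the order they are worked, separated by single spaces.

Row 2: chart row 2, WS - tiled (columns 1-19): p p o k p p p p o k p p p p o k p p p; work from column 19 back to 1 with k<->p swapped.
Row 3: chart row 1, RS - tile across columns 1-19 and work as-is.
Row 4: chart row 2, WS - tiled (columns 1-19): p p o k p p p p o k p p p p o k p p p; work from column 19 back to 1 with k<->p swapped.

Rows as worked:
k k k p o k k k k p o k k k k p o k k
p x p p p x p x p p p x p x p p p x p
k k k p o k k k k p o k k k k p o k k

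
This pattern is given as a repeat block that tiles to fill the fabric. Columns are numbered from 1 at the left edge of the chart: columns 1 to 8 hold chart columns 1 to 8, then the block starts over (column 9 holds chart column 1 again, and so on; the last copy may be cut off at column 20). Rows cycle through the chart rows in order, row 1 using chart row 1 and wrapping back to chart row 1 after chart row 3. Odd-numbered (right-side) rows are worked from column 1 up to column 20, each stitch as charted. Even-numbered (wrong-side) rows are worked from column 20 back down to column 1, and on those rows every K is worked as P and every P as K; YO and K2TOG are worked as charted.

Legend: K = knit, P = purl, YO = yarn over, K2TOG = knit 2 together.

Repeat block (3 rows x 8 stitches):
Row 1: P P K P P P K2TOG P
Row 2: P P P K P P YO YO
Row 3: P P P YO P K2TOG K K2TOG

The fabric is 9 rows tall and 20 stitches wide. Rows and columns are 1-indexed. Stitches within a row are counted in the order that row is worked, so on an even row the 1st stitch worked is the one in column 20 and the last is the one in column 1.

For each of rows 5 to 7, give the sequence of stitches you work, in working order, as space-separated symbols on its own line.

Result:
P P P K P P YO YO P P P K P P YO YO P P P K
YO K K K K2TOG P K2TOG K YO K K K K2TOG P K2TOG K YO K K K
P P K P P P K2TOG P P P K P P P K2TOG P P P K P

Derivation:
Row 5: chart row 2, RS - tile across columns 1-20 and work as-is.
Row 6: chart row 3, WS - tiled (columns 1-20): P P P YO P K2TOG K K2TOG P P P YO P K2TOG K K2TOG P P P YO; work from column 20 back to 1 with K<->P swapped.
Row 7: chart row 1, RS - tile across columns 1-20 and work as-is.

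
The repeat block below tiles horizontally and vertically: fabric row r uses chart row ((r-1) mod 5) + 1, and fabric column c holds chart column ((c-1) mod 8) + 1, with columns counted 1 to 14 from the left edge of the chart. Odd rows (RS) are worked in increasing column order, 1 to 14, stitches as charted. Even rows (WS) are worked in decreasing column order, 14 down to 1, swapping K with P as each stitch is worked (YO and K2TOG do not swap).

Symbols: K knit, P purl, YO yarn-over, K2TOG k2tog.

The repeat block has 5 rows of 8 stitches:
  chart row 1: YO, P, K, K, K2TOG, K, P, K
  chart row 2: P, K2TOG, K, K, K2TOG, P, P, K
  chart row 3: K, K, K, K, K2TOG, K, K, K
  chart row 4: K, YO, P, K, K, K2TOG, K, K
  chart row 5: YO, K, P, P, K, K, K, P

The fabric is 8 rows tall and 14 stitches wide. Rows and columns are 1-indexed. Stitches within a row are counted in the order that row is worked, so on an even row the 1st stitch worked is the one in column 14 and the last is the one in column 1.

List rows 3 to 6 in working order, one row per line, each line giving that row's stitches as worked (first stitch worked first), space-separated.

Row 3: chart row 3, RS - tile across columns 1-14 and work as-is.
Row 4: chart row 4, WS - tiled (columns 1-14): K YO P K K K2TOG K K K YO P K K K2TOG; work from column 14 back to 1 with K<->P swapped.
Row 5: chart row 5, RS - tile across columns 1-14 and work as-is.
Row 6: chart row 1, WS - tiled (columns 1-14): YO P K K K2TOG K P K YO P K K K2TOG K; work from column 14 back to 1 with K<->P swapped.

Rows as worked:
K K K K K2TOG K K K K K K K K2TOG K
K2TOG P P K YO P P P K2TOG P P K YO P
YO K P P K K K P YO K P P K K
P K2TOG P P K YO P K P K2TOG P P K YO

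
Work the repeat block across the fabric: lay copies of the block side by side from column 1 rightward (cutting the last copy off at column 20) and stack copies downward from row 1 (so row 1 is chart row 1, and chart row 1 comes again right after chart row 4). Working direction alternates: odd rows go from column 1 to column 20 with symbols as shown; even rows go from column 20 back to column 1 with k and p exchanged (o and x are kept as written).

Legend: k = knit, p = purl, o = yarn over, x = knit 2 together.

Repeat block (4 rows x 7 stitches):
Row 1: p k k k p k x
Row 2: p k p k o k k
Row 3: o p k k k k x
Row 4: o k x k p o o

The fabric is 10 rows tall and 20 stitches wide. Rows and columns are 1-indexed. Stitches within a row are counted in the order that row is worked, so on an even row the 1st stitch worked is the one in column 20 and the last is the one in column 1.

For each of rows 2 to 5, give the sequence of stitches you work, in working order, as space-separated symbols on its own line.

Row 2: chart row 2, WS - tiled (columns 1-20): p k p k o k k p k p k o k k p k p k o k; work from column 20 back to 1 with k<->p swapped.
Row 3: chart row 3, RS - tile across columns 1-20 and work as-is.
Row 4: chart row 4, WS - tiled (columns 1-20): o k x k p o o o k x k p o o o k x k p o; work from column 20 back to 1 with k<->p swapped.
Row 5: chart row 1, RS - tile across columns 1-20 and work as-is.

Result:
p o p k p k p p o p k p k p p o p k p k
o p k k k k x o p k k k k x o p k k k k
o k p x p o o o k p x p o o o k p x p o
p k k k p k x p k k k p k x p k k k p k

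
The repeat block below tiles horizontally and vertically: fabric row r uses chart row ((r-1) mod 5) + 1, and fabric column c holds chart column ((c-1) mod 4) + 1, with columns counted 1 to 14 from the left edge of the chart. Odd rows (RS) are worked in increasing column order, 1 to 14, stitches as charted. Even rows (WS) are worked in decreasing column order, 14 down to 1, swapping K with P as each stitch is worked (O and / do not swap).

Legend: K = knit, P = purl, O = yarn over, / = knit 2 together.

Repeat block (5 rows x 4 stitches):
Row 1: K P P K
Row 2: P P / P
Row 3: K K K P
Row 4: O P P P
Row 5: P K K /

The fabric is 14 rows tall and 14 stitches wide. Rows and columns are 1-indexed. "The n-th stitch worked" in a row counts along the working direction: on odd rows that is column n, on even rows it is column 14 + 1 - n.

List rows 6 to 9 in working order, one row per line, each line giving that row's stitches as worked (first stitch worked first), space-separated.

Row 6: chart row 1, WS - tiled (columns 1-14): K P P K K P P K K P P K K P; work from column 14 back to 1 with K<->P swapped.
Row 7: chart row 2, RS - tile across columns 1-14 and work as-is.
Row 8: chart row 3, WS - tiled (columns 1-14): K K K P K K K P K K K P K K; work from column 14 back to 1 with K<->P swapped.
Row 9: chart row 4, RS - tile across columns 1-14 and work as-is.

Result:
K P P K K P P K K P P K K P
P P / P P P / P P P / P P P
P P K P P P K P P P K P P P
O P P P O P P P O P P P O P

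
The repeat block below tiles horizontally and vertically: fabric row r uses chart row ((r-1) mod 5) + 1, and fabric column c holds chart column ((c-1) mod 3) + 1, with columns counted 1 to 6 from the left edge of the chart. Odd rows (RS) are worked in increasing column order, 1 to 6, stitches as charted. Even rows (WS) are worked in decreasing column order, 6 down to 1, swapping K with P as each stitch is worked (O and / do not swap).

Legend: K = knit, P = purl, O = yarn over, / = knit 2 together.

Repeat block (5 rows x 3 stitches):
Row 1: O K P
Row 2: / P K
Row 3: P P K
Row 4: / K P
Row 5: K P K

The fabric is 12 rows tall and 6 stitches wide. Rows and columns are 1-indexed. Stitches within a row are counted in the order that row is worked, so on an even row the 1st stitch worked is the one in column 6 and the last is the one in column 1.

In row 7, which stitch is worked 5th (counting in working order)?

Row 7: (7-1) mod 5 = 1, so use chart row 2. Odd row -> RS.
Chart row 2 tiled across columns 1-6: / P K / P K
Right side: take the tiled row as-is (worked left to right from column 1).
Stitch 5 in working order -> P

Stitch:
P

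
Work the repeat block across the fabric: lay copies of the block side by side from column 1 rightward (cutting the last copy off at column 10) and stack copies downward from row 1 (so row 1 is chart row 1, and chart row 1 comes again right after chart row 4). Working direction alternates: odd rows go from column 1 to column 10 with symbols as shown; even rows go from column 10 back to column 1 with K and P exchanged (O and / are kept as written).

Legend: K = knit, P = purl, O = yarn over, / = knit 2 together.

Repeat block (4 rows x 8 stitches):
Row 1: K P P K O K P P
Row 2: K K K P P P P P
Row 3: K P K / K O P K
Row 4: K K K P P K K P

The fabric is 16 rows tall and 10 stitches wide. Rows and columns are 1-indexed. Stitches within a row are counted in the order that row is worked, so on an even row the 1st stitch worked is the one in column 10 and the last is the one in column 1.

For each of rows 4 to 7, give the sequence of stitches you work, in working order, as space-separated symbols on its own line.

Row 4: chart row 4, WS - tiled (columns 1-10): K K K P P K K P K K; work from column 10 back to 1 with K<->P swapped.
Row 5: chart row 1, RS - tile across columns 1-10 and work as-is.
Row 6: chart row 2, WS - tiled (columns 1-10): K K K P P P P P K K; work from column 10 back to 1 with K<->P swapped.
Row 7: chart row 3, RS - tile across columns 1-10 and work as-is.

Result:
P P K P P K K P P P
K P P K O K P P K P
P P K K K K K P P P
K P K / K O P K K P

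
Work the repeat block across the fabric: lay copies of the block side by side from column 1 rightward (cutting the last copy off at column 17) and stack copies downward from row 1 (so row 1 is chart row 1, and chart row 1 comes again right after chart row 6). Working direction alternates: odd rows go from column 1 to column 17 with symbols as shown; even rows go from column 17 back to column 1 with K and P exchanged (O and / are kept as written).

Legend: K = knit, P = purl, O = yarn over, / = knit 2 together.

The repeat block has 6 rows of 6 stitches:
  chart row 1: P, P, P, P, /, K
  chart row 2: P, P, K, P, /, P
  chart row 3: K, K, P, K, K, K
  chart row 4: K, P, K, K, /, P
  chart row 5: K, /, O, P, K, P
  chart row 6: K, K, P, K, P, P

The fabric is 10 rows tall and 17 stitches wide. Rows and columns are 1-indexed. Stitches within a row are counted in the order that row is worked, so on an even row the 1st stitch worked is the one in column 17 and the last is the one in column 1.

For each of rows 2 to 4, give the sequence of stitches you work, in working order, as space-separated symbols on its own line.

Row 2: chart row 2, WS - tiled (columns 1-17): P P K P / P P P K P / P P P K P /; work from column 17 back to 1 with K<->P swapped.
Row 3: chart row 3, RS - tile across columns 1-17 and work as-is.
Row 4: chart row 4, WS - tiled (columns 1-17): K P K K / P K P K K / P K P K K /; work from column 17 back to 1 with K<->P swapped.

== ROWS AS WORKED ==
/ K P K K K / K P K K K / K P K K
K K P K K K K K P K K K K K P K K
/ P P K P K / P P K P K / P P K P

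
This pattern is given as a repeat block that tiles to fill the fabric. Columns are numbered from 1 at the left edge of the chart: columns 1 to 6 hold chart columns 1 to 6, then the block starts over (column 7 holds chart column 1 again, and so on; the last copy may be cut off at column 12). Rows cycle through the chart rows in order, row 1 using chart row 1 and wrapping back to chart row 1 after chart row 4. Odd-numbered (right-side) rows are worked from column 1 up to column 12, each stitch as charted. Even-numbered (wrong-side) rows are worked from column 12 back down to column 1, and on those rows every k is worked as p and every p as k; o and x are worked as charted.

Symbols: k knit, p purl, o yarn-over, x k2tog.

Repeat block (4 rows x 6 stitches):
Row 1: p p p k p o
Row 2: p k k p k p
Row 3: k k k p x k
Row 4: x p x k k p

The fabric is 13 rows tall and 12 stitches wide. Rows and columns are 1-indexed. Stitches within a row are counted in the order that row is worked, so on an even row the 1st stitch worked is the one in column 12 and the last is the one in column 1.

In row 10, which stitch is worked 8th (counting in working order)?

Row 10: (10-1) mod 4 = 1, so use chart row 2. Even row -> WS.
Chart row 2 tiled across columns 1-12: p k k p k p p k k p k p
WS row: flip the tiled sequence (start at column 12) and apply k<->p; o and x stay.
Row 10 as worked: k p k p p k k p k p p k
Counting 8 along the worked row gives p.

Result:
p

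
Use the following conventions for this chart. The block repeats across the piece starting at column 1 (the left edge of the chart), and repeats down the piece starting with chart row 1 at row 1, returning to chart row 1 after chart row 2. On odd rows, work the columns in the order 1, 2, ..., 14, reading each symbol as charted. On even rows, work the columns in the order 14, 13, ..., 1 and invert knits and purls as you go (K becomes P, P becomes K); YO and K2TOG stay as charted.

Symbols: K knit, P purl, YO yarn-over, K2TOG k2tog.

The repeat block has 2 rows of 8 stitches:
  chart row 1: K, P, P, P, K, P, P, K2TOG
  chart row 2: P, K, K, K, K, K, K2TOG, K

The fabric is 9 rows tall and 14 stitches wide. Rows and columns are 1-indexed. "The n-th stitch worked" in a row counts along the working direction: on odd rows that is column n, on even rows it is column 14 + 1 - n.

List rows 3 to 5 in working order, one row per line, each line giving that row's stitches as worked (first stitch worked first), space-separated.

Row 3: chart row 1, RS - tile across columns 1-14 and work as-is.
Row 4: chart row 2, WS - tiled (columns 1-14): P K K K K K K2TOG K P K K K K K; work from column 14 back to 1 with K<->P swapped.
Row 5: chart row 1, RS - tile across columns 1-14 and work as-is.

Rows as worked:
K P P P K P P K2TOG K P P P K P
P P P P P K P K2TOG P P P P P K
K P P P K P P K2TOG K P P P K P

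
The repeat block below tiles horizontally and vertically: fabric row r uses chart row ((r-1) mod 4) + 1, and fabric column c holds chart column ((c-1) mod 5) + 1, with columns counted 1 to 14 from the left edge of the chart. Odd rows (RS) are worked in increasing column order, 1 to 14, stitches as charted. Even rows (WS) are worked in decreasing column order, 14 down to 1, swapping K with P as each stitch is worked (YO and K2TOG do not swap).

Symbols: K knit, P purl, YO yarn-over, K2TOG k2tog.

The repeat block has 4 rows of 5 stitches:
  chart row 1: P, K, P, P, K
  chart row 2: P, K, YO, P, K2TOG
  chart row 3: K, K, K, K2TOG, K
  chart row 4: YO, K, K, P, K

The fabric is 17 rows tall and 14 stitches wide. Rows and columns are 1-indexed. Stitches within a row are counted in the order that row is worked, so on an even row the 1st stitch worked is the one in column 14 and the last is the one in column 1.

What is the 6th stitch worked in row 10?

Stitch:
K

Derivation:
Row 10: (10-1) mod 4 = 1, so use chart row 2. Even row -> WS.
Chart row 2 tiled across columns 1-14: P K YO P K2TOG P K YO P K2TOG P K YO P
WS row: flip the tiled sequence (start at column 14) and apply K<->P; YO and K2TOG stay.
Row 10 as worked: K YO P K K2TOG K YO P K K2TOG K YO P K
Counting 6 along the worked row gives K.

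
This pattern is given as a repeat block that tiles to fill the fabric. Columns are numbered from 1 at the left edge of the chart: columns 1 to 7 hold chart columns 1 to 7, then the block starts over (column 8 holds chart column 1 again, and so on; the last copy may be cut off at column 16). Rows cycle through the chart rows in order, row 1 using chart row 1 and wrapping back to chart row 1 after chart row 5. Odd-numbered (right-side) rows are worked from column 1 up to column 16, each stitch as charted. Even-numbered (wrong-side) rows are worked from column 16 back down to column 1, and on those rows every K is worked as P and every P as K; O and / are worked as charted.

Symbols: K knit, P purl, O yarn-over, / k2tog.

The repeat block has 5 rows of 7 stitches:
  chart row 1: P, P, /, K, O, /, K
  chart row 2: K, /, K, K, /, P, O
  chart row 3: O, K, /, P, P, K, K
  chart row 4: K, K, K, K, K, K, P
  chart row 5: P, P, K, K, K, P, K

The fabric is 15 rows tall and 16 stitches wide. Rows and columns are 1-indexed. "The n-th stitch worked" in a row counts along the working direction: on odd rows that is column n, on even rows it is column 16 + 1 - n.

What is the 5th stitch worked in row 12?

Result:
/

Derivation:
Row 12 uses chart row ((12-1) mod 5)+1 = 2. Row 12 is even, so WS.
Chart row 2 tiled across columns 1-16: K / K K / P O K / K K / P O K /
Wrong side: read the tiled row from column 16 down to 1 and exchange K with P (leave O, /).
Row 12 as worked: / P O K / P P / P O K / P P / P
The 5th stitch worked is /.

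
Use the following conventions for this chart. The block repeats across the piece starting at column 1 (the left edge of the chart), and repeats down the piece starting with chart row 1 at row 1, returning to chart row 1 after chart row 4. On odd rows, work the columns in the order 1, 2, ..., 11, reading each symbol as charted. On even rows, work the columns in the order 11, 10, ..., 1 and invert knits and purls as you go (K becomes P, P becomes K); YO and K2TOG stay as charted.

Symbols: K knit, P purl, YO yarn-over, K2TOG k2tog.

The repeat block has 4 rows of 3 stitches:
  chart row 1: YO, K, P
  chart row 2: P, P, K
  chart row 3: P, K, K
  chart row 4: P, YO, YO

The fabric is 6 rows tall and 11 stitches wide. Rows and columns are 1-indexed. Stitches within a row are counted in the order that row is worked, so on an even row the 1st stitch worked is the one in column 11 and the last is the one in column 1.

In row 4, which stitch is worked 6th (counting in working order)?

For row 4: chart row = ((4-1) mod 4) + 1 = 4; this is a WS (even) row.
Chart row 4 tiled across columns 1-11: P YO YO P YO YO P YO YO P YO
WS row: flip the tiled sequence (start at column 11) and apply K<->P; YO and K2TOG stay.
Row 4 as worked: YO K YO YO K YO YO K YO YO K
Counting 6 along the worked row gives YO.

Stitch:
YO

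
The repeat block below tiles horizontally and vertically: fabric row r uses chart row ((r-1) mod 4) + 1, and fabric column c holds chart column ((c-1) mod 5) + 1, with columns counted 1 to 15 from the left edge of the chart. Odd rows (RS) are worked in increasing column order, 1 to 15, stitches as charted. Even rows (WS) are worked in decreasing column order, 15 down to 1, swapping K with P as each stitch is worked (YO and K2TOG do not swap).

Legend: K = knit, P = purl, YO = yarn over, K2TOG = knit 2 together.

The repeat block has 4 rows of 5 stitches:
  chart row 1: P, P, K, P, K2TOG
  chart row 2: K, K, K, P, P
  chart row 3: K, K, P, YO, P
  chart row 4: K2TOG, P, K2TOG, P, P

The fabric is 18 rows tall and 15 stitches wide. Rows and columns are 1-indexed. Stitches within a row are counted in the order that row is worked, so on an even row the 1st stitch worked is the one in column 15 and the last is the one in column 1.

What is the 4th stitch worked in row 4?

== STITCH ==
K

Derivation:
Row 4: (4-1) mod 4 = 3, so use chart row 4. Even row -> WS.
Chart row 4 tiled across columns 1-15: K2TOG P K2TOG P P K2TOG P K2TOG P P K2TOG P K2TOG P P
Wrong side: read the tiled row from column 15 down to 1 and exchange K with P (leave YO, K2TOG).
Row 4 as worked: K K K2TOG K K2TOG K K K2TOG K K2TOG K K K2TOG K K2TOG
Counting 4 along the worked row gives K.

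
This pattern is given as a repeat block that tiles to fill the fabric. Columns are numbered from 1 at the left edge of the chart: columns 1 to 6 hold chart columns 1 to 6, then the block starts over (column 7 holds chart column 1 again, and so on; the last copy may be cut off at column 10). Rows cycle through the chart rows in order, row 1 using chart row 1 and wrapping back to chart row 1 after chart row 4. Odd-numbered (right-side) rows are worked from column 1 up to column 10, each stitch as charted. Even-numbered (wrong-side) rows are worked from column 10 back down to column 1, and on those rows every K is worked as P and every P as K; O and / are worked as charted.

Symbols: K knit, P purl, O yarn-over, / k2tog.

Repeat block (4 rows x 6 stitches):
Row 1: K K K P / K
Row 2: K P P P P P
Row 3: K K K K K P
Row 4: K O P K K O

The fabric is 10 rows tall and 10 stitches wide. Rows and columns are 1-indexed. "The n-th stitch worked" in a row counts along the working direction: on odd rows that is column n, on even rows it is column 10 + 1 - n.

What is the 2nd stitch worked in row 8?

For row 8: chart row = ((8-1) mod 4) + 1 = 4; this is a WS (even) row.
Chart row 4 tiled across columns 1-10: K O P K K O K O P K
WS: work from column 10 back to column 1 (reverse the tiled row), swapping K<->P (O and / unchanged).
Row 8 as worked: P K O P O P P K O P
Counting 2 along the worked row gives K.

== STITCH ==
K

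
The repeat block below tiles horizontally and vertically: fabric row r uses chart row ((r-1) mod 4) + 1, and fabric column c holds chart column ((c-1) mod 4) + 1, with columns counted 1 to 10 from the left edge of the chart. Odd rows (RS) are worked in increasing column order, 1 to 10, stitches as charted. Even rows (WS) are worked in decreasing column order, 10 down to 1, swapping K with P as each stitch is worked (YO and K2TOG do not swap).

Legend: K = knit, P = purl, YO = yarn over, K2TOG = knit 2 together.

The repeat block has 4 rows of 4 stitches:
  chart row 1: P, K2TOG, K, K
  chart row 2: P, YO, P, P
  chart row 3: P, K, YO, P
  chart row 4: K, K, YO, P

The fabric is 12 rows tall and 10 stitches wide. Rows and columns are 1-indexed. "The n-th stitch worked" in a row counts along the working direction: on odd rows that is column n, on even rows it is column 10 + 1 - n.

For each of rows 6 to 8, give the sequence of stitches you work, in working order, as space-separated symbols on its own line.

Row 6: chart row 2, WS - tiled (columns 1-10): P YO P P P YO P P P YO; work from column 10 back to 1 with K<->P swapped.
Row 7: chart row 3, RS - tile across columns 1-10 and work as-is.
Row 8: chart row 4, WS - tiled (columns 1-10): K K YO P K K YO P K K; work from column 10 back to 1 with K<->P swapped.

Result:
YO K K K YO K K K YO K
P K YO P P K YO P P K
P P K YO P P K YO P P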